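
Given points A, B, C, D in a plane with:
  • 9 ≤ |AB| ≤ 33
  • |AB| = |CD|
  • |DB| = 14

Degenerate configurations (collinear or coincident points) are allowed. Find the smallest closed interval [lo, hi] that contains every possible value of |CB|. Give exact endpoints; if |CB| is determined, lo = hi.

|AB| ∈ [9, 33]
|BD| ∈ {14}
|CD| ∈ [9, 33]
|AD| ∈ [0, 47]
|BC| ∈ [0, 47]
|AC| ∈ [0, 80]

|CB| ∈ [0, 47]  (≈ [0.0000, 47.0000])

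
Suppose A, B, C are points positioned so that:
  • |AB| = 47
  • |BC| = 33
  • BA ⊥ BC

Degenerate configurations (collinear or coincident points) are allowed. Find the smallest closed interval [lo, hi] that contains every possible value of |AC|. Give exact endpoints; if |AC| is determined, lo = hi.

|AB| ∈ {47}
|BC| ∈ {33}
|AC| ∈ {√(3298)}

|AC| = √(3298)  (≈ 57.4282)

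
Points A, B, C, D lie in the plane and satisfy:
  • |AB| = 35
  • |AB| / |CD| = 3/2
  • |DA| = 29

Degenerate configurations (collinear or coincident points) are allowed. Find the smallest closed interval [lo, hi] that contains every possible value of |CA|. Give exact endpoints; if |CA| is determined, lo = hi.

|AB| ∈ {35}
|AD| ∈ {29}
|CD| ∈ {70/3}
|BD| ∈ [6, 64]
|AC| ∈ [17/3, 157/3]
|BC| ∈ [0, 262/3]

|CA| ∈ [17/3, 157/3]  (≈ [5.6667, 52.3333])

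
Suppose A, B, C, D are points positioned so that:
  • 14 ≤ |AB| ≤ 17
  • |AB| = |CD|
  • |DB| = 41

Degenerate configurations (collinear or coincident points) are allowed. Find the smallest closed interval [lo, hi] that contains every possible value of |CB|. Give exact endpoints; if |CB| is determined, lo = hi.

|AB| ∈ [14, 17]
|BD| ∈ {41}
|CD| ∈ [14, 17]
|AD| ∈ [24, 58]
|BC| ∈ [24, 58]
|AC| ∈ [7, 75]

|CB| ∈ [24, 58]  (≈ [24.0000, 58.0000])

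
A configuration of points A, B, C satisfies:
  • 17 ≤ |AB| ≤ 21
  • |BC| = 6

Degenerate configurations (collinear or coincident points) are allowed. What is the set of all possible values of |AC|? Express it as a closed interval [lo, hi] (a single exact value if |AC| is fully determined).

|AB| ∈ [17, 21]
|BC| ∈ {6}
|AC| ∈ [11, 27]

|AC| ∈ [11, 27]  (≈ [11.0000, 27.0000])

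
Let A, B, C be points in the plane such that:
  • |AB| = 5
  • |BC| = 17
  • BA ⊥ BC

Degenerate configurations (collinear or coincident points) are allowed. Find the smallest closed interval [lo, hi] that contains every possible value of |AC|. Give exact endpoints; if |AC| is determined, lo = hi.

|AB| ∈ {5}
|BC| ∈ {17}
|AC| ∈ {√(314)}

|AC| = √(314)  (≈ 17.7200)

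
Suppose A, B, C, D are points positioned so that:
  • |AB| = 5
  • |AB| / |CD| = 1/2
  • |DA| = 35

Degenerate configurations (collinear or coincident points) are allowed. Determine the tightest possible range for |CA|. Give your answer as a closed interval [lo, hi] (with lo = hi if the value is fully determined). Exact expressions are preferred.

|CA| ∈ [25, 45]  (≈ [25.0000, 45.0000])

|AB| ∈ {5}
|AD| ∈ {35}
|CD| ∈ {10}
|BD| ∈ [30, 40]
|AC| ∈ [25, 45]
|BC| ∈ [20, 50]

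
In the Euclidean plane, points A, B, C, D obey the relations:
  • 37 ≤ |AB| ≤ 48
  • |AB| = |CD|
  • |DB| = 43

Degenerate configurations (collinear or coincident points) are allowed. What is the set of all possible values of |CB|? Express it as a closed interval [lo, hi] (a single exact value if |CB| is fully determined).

|CB| ∈ [0, 91]  (≈ [0.0000, 91.0000])

|AB| ∈ [37, 48]
|BD| ∈ {43}
|CD| ∈ [37, 48]
|AD| ∈ [0, 91]
|BC| ∈ [0, 91]
|AC| ∈ [0, 139]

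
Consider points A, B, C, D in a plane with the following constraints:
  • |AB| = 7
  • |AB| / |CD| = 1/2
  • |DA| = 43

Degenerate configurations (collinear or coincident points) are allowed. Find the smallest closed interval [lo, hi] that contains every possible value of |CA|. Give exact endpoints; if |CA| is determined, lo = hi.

|AB| ∈ {7}
|AD| ∈ {43}
|CD| ∈ {14}
|BD| ∈ [36, 50]
|AC| ∈ [29, 57]
|BC| ∈ [22, 64]

|CA| ∈ [29, 57]  (≈ [29.0000, 57.0000])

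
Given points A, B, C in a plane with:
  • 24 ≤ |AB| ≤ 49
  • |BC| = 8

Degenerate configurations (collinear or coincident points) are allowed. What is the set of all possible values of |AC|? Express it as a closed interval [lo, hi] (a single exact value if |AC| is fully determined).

|AB| ∈ [24, 49]
|BC| ∈ {8}
|AC| ∈ [16, 57]

|AC| ∈ [16, 57]  (≈ [16.0000, 57.0000])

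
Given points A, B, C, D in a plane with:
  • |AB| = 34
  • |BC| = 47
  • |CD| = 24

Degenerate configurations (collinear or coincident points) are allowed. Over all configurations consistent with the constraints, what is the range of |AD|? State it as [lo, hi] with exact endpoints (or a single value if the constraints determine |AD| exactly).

|AB| ∈ {34}
|BC| ∈ {47}
|CD| ∈ {24}
|AC| ∈ [13, 81]
|BD| ∈ [23, 71]
|AD| ∈ [0, 105]

|AD| ∈ [0, 105]  (≈ [0.0000, 105.0000])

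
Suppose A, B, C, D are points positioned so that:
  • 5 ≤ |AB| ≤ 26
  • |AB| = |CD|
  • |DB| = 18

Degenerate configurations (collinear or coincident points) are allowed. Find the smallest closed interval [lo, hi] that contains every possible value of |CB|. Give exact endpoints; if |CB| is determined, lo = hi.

|CB| ∈ [0, 44]  (≈ [0.0000, 44.0000])

|AB| ∈ [5, 26]
|BD| ∈ {18}
|CD| ∈ [5, 26]
|AD| ∈ [0, 44]
|BC| ∈ [0, 44]
|AC| ∈ [0, 70]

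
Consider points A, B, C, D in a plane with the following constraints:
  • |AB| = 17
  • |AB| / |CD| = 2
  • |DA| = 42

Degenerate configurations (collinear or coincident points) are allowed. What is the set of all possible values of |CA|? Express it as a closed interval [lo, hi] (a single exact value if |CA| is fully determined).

|CA| ∈ [67/2, 101/2]  (≈ [33.5000, 50.5000])

|AB| ∈ {17}
|AD| ∈ {42}
|CD| ∈ {17/2}
|BD| ∈ [25, 59]
|AC| ∈ [67/2, 101/2]
|BC| ∈ [33/2, 135/2]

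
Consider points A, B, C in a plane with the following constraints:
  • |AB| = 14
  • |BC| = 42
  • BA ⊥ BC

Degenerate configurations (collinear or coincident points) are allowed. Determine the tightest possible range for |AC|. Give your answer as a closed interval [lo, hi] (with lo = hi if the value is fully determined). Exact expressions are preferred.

|AC| = 14·√(10)  (≈ 44.2719)

|AB| ∈ {14}
|BC| ∈ {42}
|AC| ∈ {14·√(10)}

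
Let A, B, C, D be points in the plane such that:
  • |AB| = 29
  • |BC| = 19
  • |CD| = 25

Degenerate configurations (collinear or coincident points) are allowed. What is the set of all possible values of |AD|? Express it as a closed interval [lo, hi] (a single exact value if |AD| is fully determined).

|AB| ∈ {29}
|BC| ∈ {19}
|CD| ∈ {25}
|AC| ∈ [10, 48]
|BD| ∈ [6, 44]
|AD| ∈ [0, 73]

|AD| ∈ [0, 73]  (≈ [0.0000, 73.0000])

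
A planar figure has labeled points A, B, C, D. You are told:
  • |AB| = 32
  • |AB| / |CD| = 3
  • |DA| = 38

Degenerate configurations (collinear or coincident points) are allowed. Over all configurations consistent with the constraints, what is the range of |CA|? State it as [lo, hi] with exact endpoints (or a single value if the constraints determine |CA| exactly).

|CA| ∈ [82/3, 146/3]  (≈ [27.3333, 48.6667])

|AB| ∈ {32}
|AD| ∈ {38}
|CD| ∈ {32/3}
|BD| ∈ [6, 70]
|AC| ∈ [82/3, 146/3]
|BC| ∈ [0, 242/3]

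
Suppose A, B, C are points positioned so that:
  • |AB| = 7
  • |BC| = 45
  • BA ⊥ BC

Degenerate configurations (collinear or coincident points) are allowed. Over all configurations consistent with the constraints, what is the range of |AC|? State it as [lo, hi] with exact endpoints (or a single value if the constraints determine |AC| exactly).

|AB| ∈ {7}
|BC| ∈ {45}
|AC| ∈ {√(2074)}

|AC| = √(2074)  (≈ 45.5412)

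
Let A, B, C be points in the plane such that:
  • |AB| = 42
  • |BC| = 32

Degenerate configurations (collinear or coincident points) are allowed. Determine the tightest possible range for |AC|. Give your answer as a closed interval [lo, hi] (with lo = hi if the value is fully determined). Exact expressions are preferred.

|AC| ∈ [10, 74]  (≈ [10.0000, 74.0000])

|AB| ∈ {42}
|BC| ∈ {32}
|AC| ∈ [10, 74]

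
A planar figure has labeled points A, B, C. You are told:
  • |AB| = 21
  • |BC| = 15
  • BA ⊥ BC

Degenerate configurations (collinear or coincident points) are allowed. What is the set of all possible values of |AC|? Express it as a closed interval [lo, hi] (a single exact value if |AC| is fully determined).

|AC| = 3·√(74)  (≈ 25.8070)

|AB| ∈ {21}
|BC| ∈ {15}
|AC| ∈ {3·√(74)}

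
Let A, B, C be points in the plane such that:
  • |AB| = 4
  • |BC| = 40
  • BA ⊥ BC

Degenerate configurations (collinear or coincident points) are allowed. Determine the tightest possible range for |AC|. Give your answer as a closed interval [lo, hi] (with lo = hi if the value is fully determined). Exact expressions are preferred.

|AB| ∈ {4}
|BC| ∈ {40}
|AC| ∈ {4·√(101)}

|AC| = 4·√(101)  (≈ 40.1995)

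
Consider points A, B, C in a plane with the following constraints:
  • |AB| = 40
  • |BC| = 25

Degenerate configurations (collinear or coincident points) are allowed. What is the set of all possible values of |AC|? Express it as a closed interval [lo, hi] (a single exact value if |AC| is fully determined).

|AC| ∈ [15, 65]  (≈ [15.0000, 65.0000])

|AB| ∈ {40}
|BC| ∈ {25}
|AC| ∈ [15, 65]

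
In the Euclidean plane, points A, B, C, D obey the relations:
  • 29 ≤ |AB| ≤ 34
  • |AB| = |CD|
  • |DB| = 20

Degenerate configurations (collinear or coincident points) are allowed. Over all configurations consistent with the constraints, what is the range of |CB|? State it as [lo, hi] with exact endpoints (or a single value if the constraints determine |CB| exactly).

|CB| ∈ [9, 54]  (≈ [9.0000, 54.0000])

|AB| ∈ [29, 34]
|BD| ∈ {20}
|CD| ∈ [29, 34]
|AD| ∈ [9, 54]
|BC| ∈ [9, 54]
|AC| ∈ [0, 88]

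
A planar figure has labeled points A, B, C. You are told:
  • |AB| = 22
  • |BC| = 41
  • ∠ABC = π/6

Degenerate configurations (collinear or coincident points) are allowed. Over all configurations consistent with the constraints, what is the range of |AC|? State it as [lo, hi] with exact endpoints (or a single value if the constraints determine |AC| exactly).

|AC| = √(2165 - 902·√(3))  (≈ 24.5497)

|AB| ∈ {22}
|BC| ∈ {41}
|AC| ∈ {√(2165 - 902·√(3))}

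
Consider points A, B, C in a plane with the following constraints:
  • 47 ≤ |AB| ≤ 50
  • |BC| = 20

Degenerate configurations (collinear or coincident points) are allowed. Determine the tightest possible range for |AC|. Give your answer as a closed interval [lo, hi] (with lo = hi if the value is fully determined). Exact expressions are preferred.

|AC| ∈ [27, 70]  (≈ [27.0000, 70.0000])

|AB| ∈ [47, 50]
|BC| ∈ {20}
|AC| ∈ [27, 70]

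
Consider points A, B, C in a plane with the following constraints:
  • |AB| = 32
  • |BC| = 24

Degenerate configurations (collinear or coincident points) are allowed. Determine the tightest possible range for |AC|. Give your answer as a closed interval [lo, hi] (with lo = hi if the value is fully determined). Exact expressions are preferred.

|AC| ∈ [8, 56]  (≈ [8.0000, 56.0000])

|AB| ∈ {32}
|BC| ∈ {24}
|AC| ∈ [8, 56]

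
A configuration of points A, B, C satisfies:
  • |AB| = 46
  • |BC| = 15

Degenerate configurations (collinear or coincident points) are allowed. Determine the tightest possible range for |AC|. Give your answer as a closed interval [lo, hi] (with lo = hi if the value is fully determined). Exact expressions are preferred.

|AC| ∈ [31, 61]  (≈ [31.0000, 61.0000])

|AB| ∈ {46}
|BC| ∈ {15}
|AC| ∈ [31, 61]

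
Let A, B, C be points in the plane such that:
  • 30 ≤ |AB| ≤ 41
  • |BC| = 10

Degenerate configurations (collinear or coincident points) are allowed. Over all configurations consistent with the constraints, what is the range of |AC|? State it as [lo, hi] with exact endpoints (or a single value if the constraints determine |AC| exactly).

|AB| ∈ [30, 41]
|BC| ∈ {10}
|AC| ∈ [20, 51]

|AC| ∈ [20, 51]  (≈ [20.0000, 51.0000])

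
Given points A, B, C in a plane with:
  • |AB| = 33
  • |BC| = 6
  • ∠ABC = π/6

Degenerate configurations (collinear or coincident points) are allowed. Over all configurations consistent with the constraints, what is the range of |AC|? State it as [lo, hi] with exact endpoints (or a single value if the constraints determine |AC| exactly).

|AC| = 3·√(125 - 22·√(3))  (≈ 27.9652)

|AB| ∈ {33}
|BC| ∈ {6}
|AC| ∈ {3·√(125 - 22·√(3))}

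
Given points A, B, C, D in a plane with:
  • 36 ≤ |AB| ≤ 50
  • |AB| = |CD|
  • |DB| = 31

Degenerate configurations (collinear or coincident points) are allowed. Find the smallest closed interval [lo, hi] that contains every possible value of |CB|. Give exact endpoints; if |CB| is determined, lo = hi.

|AB| ∈ [36, 50]
|BD| ∈ {31}
|CD| ∈ [36, 50]
|AD| ∈ [5, 81]
|BC| ∈ [5, 81]
|AC| ∈ [0, 131]

|CB| ∈ [5, 81]  (≈ [5.0000, 81.0000])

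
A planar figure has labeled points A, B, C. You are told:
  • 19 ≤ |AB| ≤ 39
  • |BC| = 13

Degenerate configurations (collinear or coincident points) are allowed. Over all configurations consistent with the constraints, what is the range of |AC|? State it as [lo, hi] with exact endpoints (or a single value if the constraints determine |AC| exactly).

|AB| ∈ [19, 39]
|BC| ∈ {13}
|AC| ∈ [6, 52]

|AC| ∈ [6, 52]  (≈ [6.0000, 52.0000])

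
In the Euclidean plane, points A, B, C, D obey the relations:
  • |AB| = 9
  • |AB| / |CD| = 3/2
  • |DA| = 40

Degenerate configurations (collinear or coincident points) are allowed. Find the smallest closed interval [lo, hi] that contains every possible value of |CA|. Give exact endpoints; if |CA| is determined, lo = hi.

|CA| ∈ [34, 46]  (≈ [34.0000, 46.0000])

|AB| ∈ {9}
|AD| ∈ {40}
|CD| ∈ {6}
|BD| ∈ [31, 49]
|AC| ∈ [34, 46]
|BC| ∈ [25, 55]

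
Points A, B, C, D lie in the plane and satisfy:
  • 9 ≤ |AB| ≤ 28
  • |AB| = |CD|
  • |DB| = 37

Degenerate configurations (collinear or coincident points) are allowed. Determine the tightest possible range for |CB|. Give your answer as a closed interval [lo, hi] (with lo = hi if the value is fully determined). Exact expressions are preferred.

|CB| ∈ [9, 65]  (≈ [9.0000, 65.0000])

|AB| ∈ [9, 28]
|BD| ∈ {37}
|CD| ∈ [9, 28]
|AD| ∈ [9, 65]
|BC| ∈ [9, 65]
|AC| ∈ [0, 93]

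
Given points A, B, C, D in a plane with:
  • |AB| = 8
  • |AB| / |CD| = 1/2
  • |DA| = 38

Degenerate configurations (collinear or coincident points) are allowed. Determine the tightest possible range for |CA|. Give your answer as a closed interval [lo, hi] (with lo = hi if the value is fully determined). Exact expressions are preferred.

|CA| ∈ [22, 54]  (≈ [22.0000, 54.0000])

|AB| ∈ {8}
|AD| ∈ {38}
|CD| ∈ {16}
|BD| ∈ [30, 46]
|AC| ∈ [22, 54]
|BC| ∈ [14, 62]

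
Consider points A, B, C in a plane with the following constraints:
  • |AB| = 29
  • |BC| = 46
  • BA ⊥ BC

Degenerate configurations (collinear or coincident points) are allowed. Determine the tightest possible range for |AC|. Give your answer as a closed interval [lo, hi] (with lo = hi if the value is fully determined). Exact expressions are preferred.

|AC| = √(2957)  (≈ 54.3783)

|AB| ∈ {29}
|BC| ∈ {46}
|AC| ∈ {√(2957)}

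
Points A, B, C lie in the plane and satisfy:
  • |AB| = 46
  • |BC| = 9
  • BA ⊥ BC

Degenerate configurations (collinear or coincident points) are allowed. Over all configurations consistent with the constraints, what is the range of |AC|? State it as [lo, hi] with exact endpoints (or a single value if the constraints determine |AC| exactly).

|AB| ∈ {46}
|BC| ∈ {9}
|AC| ∈ {13·√(13)}

|AC| = 13·√(13)  (≈ 46.8722)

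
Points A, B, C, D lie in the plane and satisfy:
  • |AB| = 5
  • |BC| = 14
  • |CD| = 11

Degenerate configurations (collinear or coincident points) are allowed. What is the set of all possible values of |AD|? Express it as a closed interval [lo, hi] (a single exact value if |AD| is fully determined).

|AB| ∈ {5}
|BC| ∈ {14}
|CD| ∈ {11}
|AC| ∈ [9, 19]
|BD| ∈ [3, 25]
|AD| ∈ [0, 30]

|AD| ∈ [0, 30]  (≈ [0.0000, 30.0000])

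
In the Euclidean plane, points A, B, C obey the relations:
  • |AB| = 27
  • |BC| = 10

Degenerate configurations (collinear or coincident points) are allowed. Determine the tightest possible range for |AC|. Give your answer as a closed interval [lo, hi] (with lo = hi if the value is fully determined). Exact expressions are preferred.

|AC| ∈ [17, 37]  (≈ [17.0000, 37.0000])

|AB| ∈ {27}
|BC| ∈ {10}
|AC| ∈ [17, 37]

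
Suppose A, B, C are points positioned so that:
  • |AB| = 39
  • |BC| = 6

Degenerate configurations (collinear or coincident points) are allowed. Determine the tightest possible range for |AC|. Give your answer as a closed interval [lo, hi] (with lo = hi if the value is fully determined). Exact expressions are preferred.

|AB| ∈ {39}
|BC| ∈ {6}
|AC| ∈ [33, 45]

|AC| ∈ [33, 45]  (≈ [33.0000, 45.0000])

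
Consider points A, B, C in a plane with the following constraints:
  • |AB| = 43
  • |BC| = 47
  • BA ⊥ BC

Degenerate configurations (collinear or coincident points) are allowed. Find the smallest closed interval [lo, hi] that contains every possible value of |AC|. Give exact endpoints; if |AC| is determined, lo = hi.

|AB| ∈ {43}
|BC| ∈ {47}
|AC| ∈ {√(4058)}

|AC| = √(4058)  (≈ 63.7024)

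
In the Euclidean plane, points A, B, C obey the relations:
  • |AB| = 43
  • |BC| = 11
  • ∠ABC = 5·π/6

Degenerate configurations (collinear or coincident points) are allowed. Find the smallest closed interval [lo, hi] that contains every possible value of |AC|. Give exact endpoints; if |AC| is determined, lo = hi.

|AC| = √(473·√(3) + 1970)  (≈ 52.8134)

|AB| ∈ {43}
|BC| ∈ {11}
|AC| ∈ {√(473·√(3) + 1970)}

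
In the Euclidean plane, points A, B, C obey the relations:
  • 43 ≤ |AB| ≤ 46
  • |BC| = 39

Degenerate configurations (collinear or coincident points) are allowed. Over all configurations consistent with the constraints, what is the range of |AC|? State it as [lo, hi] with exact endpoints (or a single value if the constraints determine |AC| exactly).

|AB| ∈ [43, 46]
|BC| ∈ {39}
|AC| ∈ [4, 85]

|AC| ∈ [4, 85]  (≈ [4.0000, 85.0000])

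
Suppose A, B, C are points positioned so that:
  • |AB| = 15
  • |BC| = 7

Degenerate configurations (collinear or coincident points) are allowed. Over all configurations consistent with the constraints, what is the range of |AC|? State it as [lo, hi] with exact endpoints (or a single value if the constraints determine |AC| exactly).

|AB| ∈ {15}
|BC| ∈ {7}
|AC| ∈ [8, 22]

|AC| ∈ [8, 22]  (≈ [8.0000, 22.0000])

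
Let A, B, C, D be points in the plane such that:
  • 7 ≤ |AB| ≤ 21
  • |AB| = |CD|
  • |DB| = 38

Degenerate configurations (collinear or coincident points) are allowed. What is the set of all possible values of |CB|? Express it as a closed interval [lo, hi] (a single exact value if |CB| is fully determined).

|AB| ∈ [7, 21]
|BD| ∈ {38}
|CD| ∈ [7, 21]
|AD| ∈ [17, 59]
|BC| ∈ [17, 59]
|AC| ∈ [0, 80]

|CB| ∈ [17, 59]  (≈ [17.0000, 59.0000])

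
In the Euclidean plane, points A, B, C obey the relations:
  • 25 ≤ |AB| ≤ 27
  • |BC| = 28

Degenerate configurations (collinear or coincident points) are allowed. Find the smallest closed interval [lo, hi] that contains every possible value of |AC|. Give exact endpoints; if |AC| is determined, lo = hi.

|AC| ∈ [1, 55]  (≈ [1.0000, 55.0000])

|AB| ∈ [25, 27]
|BC| ∈ {28}
|AC| ∈ [1, 55]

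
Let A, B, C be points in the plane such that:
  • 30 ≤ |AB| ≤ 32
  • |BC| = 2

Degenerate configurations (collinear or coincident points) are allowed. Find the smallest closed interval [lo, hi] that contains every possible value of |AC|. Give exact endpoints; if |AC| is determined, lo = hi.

|AB| ∈ [30, 32]
|BC| ∈ {2}
|AC| ∈ [28, 34]

|AC| ∈ [28, 34]  (≈ [28.0000, 34.0000])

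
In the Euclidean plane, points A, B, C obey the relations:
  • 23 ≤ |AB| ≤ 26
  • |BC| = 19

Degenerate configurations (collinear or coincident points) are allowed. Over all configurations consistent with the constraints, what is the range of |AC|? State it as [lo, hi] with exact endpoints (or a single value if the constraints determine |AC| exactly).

|AB| ∈ [23, 26]
|BC| ∈ {19}
|AC| ∈ [4, 45]

|AC| ∈ [4, 45]  (≈ [4.0000, 45.0000])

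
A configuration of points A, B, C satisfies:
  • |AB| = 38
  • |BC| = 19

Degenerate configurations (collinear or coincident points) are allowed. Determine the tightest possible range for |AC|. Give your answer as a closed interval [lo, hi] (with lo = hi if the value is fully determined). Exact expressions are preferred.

|AC| ∈ [19, 57]  (≈ [19.0000, 57.0000])

|AB| ∈ {38}
|BC| ∈ {19}
|AC| ∈ [19, 57]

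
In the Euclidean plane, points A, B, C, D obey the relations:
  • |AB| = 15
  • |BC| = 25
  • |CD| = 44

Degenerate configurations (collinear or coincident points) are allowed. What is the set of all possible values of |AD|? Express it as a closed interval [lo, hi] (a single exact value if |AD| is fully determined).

|AD| ∈ [4, 84]  (≈ [4.0000, 84.0000])

|AB| ∈ {15}
|BC| ∈ {25}
|CD| ∈ {44}
|AC| ∈ [10, 40]
|BD| ∈ [19, 69]
|AD| ∈ [4, 84]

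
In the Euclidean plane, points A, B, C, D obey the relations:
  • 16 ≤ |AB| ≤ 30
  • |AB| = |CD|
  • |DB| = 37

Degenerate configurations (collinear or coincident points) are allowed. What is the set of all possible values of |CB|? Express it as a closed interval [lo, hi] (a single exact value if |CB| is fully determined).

|CB| ∈ [7, 67]  (≈ [7.0000, 67.0000])

|AB| ∈ [16, 30]
|BD| ∈ {37}
|CD| ∈ [16, 30]
|AD| ∈ [7, 67]
|BC| ∈ [7, 67]
|AC| ∈ [0, 97]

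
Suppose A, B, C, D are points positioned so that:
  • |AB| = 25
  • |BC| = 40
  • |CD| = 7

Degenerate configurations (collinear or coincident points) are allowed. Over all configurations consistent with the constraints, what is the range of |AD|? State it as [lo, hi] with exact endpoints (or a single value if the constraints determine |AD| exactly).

|AD| ∈ [8, 72]  (≈ [8.0000, 72.0000])

|AB| ∈ {25}
|BC| ∈ {40}
|CD| ∈ {7}
|AC| ∈ [15, 65]
|BD| ∈ [33, 47]
|AD| ∈ [8, 72]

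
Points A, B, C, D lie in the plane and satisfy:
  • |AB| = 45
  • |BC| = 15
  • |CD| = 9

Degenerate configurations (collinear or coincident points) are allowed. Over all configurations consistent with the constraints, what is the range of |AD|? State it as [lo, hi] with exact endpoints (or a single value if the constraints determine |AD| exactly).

|AB| ∈ {45}
|BC| ∈ {15}
|CD| ∈ {9}
|AC| ∈ [30, 60]
|BD| ∈ [6, 24]
|AD| ∈ [21, 69]

|AD| ∈ [21, 69]  (≈ [21.0000, 69.0000])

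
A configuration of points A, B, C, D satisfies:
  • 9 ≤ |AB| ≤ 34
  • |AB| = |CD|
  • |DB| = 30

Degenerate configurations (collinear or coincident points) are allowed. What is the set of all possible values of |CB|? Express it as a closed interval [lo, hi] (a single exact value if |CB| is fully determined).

|AB| ∈ [9, 34]
|BD| ∈ {30}
|CD| ∈ [9, 34]
|AD| ∈ [0, 64]
|BC| ∈ [0, 64]
|AC| ∈ [0, 98]

|CB| ∈ [0, 64]  (≈ [0.0000, 64.0000])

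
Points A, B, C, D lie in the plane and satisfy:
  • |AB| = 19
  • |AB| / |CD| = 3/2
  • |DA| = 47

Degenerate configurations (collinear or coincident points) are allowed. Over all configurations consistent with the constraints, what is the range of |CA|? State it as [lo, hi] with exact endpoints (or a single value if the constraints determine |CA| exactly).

|CA| ∈ [103/3, 179/3]  (≈ [34.3333, 59.6667])

|AB| ∈ {19}
|AD| ∈ {47}
|CD| ∈ {38/3}
|BD| ∈ [28, 66]
|AC| ∈ [103/3, 179/3]
|BC| ∈ [46/3, 236/3]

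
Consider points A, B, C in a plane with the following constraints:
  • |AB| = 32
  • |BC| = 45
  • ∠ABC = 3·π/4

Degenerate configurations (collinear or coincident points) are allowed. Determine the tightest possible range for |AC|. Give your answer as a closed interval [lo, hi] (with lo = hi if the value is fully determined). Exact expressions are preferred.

|AC| = √(1440·√(2) + 3049)  (≈ 71.3125)

|AB| ∈ {32}
|BC| ∈ {45}
|AC| ∈ {√(1440·√(2) + 3049)}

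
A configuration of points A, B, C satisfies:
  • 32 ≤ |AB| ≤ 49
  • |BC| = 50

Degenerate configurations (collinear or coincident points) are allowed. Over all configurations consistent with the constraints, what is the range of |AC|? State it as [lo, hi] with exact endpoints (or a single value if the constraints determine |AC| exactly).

|AB| ∈ [32, 49]
|BC| ∈ {50}
|AC| ∈ [1, 99]

|AC| ∈ [1, 99]  (≈ [1.0000, 99.0000])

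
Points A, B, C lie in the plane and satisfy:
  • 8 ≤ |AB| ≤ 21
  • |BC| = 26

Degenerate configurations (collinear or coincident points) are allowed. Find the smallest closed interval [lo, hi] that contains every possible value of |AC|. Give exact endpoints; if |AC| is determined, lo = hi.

|AC| ∈ [5, 47]  (≈ [5.0000, 47.0000])

|AB| ∈ [8, 21]
|BC| ∈ {26}
|AC| ∈ [5, 47]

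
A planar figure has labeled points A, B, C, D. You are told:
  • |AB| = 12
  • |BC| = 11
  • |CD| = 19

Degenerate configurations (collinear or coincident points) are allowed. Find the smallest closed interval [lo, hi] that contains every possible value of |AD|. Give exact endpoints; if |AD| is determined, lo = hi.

|AB| ∈ {12}
|BC| ∈ {11}
|CD| ∈ {19}
|AC| ∈ [1, 23]
|BD| ∈ [8, 30]
|AD| ∈ [0, 42]

|AD| ∈ [0, 42]  (≈ [0.0000, 42.0000])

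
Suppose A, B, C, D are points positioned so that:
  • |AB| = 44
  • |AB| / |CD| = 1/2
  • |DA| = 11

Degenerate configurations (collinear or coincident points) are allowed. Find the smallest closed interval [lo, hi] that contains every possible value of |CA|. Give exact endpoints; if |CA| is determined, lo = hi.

|CA| ∈ [77, 99]  (≈ [77.0000, 99.0000])

|AB| ∈ {44}
|AD| ∈ {11}
|CD| ∈ {88}
|BD| ∈ [33, 55]
|AC| ∈ [77, 99]
|BC| ∈ [33, 143]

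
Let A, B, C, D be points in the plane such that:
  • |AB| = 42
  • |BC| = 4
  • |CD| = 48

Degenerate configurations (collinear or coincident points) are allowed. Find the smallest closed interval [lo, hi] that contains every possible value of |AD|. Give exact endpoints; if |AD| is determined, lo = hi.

|AD| ∈ [2, 94]  (≈ [2.0000, 94.0000])

|AB| ∈ {42}
|BC| ∈ {4}
|CD| ∈ {48}
|AC| ∈ [38, 46]
|BD| ∈ [44, 52]
|AD| ∈ [2, 94]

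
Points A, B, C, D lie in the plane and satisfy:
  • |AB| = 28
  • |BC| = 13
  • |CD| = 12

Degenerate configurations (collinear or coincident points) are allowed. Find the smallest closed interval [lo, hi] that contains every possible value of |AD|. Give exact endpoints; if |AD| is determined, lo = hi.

|AD| ∈ [3, 53]  (≈ [3.0000, 53.0000])

|AB| ∈ {28}
|BC| ∈ {13}
|CD| ∈ {12}
|AC| ∈ [15, 41]
|BD| ∈ [1, 25]
|AD| ∈ [3, 53]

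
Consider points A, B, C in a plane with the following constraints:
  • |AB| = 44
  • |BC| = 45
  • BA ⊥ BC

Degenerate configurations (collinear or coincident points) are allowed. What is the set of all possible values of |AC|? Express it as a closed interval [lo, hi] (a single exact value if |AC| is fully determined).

|AB| ∈ {44}
|BC| ∈ {45}
|AC| ∈ {√(3961)}

|AC| = √(3961)  (≈ 62.9365)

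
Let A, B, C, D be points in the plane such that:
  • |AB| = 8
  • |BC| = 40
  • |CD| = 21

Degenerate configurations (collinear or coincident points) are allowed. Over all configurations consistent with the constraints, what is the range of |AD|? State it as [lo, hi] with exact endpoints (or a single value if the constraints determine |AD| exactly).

|AB| ∈ {8}
|BC| ∈ {40}
|CD| ∈ {21}
|AC| ∈ [32, 48]
|BD| ∈ [19, 61]
|AD| ∈ [11, 69]

|AD| ∈ [11, 69]  (≈ [11.0000, 69.0000])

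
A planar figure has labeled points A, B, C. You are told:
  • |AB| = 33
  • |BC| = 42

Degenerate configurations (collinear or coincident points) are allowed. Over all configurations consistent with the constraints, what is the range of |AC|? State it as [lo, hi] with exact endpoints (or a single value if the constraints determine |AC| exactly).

|AC| ∈ [9, 75]  (≈ [9.0000, 75.0000])

|AB| ∈ {33}
|BC| ∈ {42}
|AC| ∈ [9, 75]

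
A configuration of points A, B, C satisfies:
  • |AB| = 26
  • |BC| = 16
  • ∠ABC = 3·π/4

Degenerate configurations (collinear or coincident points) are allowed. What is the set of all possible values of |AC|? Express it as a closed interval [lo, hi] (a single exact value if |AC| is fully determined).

|AC| = 2·√(104·√(2) + 233)  (≈ 38.9912)

|AB| ∈ {26}
|BC| ∈ {16}
|AC| ∈ {2·√(104·√(2) + 233)}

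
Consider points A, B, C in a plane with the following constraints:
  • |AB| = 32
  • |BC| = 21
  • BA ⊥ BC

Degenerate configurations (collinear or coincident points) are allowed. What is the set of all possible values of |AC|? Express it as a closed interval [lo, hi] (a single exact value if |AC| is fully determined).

|AC| = √(1465)  (≈ 38.2753)

|AB| ∈ {32}
|BC| ∈ {21}
|AC| ∈ {√(1465)}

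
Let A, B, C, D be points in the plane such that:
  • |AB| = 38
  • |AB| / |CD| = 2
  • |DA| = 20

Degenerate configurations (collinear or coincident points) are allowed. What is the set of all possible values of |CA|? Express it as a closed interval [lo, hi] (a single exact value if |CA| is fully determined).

|AB| ∈ {38}
|AD| ∈ {20}
|CD| ∈ {19}
|BD| ∈ [18, 58]
|AC| ∈ [1, 39]
|BC| ∈ [0, 77]

|CA| ∈ [1, 39]  (≈ [1.0000, 39.0000])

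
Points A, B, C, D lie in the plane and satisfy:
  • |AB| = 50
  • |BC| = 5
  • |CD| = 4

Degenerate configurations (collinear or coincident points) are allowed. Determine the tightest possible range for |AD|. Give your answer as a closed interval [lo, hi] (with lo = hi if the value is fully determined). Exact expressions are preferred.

|AB| ∈ {50}
|BC| ∈ {5}
|CD| ∈ {4}
|AC| ∈ [45, 55]
|BD| ∈ [1, 9]
|AD| ∈ [41, 59]

|AD| ∈ [41, 59]  (≈ [41.0000, 59.0000])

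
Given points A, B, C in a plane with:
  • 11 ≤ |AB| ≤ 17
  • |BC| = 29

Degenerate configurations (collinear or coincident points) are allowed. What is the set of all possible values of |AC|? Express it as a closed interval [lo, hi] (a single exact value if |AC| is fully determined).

|AB| ∈ [11, 17]
|BC| ∈ {29}
|AC| ∈ [12, 46]

|AC| ∈ [12, 46]  (≈ [12.0000, 46.0000])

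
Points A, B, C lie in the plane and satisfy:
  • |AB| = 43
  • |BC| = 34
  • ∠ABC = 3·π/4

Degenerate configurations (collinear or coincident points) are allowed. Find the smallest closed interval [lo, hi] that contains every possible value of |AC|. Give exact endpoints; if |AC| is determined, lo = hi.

|AB| ∈ {43}
|BC| ∈ {34}
|AC| ∈ {√(1462·√(2) + 3005)}

|AC| = √(1462·√(2) + 3005)  (≈ 71.2220)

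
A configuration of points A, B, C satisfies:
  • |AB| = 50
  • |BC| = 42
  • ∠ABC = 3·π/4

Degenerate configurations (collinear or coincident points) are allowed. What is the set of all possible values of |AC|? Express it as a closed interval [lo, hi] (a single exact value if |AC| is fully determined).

|AC| = 2·√(525·√(2) + 1066)  (≈ 85.0520)

|AB| ∈ {50}
|BC| ∈ {42}
|AC| ∈ {2·√(525·√(2) + 1066)}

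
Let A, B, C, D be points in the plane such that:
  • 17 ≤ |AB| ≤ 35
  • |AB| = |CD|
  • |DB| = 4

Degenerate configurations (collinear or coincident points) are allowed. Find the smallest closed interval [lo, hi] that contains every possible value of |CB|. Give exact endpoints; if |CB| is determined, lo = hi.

|AB| ∈ [17, 35]
|BD| ∈ {4}
|CD| ∈ [17, 35]
|AD| ∈ [13, 39]
|BC| ∈ [13, 39]
|AC| ∈ [0, 74]

|CB| ∈ [13, 39]  (≈ [13.0000, 39.0000])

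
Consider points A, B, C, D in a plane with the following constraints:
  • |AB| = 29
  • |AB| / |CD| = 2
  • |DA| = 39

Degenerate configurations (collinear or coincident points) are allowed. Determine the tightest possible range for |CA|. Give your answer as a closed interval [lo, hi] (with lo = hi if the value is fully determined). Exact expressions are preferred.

|AB| ∈ {29}
|AD| ∈ {39}
|CD| ∈ {29/2}
|BD| ∈ [10, 68]
|AC| ∈ [49/2, 107/2]
|BC| ∈ [0, 165/2]

|CA| ∈ [49/2, 107/2]  (≈ [24.5000, 53.5000])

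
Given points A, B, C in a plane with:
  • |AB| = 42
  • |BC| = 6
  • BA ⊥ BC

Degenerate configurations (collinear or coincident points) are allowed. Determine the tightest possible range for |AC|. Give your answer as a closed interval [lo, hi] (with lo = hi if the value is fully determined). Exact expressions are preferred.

|AC| = 30·√(2)  (≈ 42.4264)

|AB| ∈ {42}
|BC| ∈ {6}
|AC| ∈ {30·√(2)}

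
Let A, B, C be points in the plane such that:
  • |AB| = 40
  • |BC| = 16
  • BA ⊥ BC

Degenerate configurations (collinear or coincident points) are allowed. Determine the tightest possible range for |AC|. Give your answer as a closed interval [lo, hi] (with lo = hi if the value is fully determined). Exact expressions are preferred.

|AC| = 8·√(29)  (≈ 43.0813)

|AB| ∈ {40}
|BC| ∈ {16}
|AC| ∈ {8·√(29)}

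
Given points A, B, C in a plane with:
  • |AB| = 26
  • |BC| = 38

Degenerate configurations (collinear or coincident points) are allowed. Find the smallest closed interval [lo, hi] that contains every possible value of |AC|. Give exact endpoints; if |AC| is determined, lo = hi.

|AB| ∈ {26}
|BC| ∈ {38}
|AC| ∈ [12, 64]

|AC| ∈ [12, 64]  (≈ [12.0000, 64.0000])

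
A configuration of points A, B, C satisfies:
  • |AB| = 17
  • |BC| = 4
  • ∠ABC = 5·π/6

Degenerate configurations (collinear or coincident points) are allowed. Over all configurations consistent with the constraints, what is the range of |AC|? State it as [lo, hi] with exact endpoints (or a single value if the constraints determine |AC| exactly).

|AB| ∈ {17}
|BC| ∈ {4}
|AC| ∈ {√(68·√(3) + 305)}

|AC| = √(68·√(3) + 305)  (≈ 20.5616)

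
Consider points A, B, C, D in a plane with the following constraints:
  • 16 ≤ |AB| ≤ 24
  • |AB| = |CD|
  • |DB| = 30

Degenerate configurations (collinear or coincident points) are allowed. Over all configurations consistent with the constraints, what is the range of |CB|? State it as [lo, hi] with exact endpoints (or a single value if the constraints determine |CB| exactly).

|CB| ∈ [6, 54]  (≈ [6.0000, 54.0000])

|AB| ∈ [16, 24]
|BD| ∈ {30}
|CD| ∈ [16, 24]
|AD| ∈ [6, 54]
|BC| ∈ [6, 54]
|AC| ∈ [0, 78]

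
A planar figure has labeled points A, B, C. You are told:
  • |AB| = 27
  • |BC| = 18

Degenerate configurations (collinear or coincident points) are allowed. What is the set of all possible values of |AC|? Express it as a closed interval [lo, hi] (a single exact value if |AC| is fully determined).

|AB| ∈ {27}
|BC| ∈ {18}
|AC| ∈ [9, 45]

|AC| ∈ [9, 45]  (≈ [9.0000, 45.0000])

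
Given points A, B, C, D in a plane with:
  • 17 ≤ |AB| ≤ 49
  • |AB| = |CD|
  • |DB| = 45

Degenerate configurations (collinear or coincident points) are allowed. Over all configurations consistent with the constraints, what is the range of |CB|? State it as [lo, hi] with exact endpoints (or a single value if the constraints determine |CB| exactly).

|CB| ∈ [0, 94]  (≈ [0.0000, 94.0000])

|AB| ∈ [17, 49]
|BD| ∈ {45}
|CD| ∈ [17, 49]
|AD| ∈ [0, 94]
|BC| ∈ [0, 94]
|AC| ∈ [0, 143]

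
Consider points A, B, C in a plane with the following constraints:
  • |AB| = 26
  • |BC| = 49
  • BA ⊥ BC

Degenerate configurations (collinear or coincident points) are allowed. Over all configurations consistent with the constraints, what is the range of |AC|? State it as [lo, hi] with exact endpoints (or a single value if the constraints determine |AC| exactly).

|AB| ∈ {26}
|BC| ∈ {49}
|AC| ∈ {√(3077)}

|AC| = √(3077)  (≈ 55.4707)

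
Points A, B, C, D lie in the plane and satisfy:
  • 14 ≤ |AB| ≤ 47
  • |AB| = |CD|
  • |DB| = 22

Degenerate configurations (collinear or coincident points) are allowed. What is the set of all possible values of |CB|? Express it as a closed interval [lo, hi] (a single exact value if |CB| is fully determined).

|CB| ∈ [0, 69]  (≈ [0.0000, 69.0000])

|AB| ∈ [14, 47]
|BD| ∈ {22}
|CD| ∈ [14, 47]
|AD| ∈ [0, 69]
|BC| ∈ [0, 69]
|AC| ∈ [0, 116]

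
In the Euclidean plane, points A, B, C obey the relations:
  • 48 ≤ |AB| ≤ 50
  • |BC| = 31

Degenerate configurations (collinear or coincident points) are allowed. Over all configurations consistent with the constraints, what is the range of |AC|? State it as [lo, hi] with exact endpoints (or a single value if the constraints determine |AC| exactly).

|AB| ∈ [48, 50]
|BC| ∈ {31}
|AC| ∈ [17, 81]

|AC| ∈ [17, 81]  (≈ [17.0000, 81.0000])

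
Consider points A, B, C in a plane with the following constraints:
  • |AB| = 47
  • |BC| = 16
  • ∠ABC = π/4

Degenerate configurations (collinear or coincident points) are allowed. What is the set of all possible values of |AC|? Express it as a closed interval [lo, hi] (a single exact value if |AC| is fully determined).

|AB| ∈ {47}
|BC| ∈ {16}
|AC| ∈ {√(2465 - 752·√(2))}

|AC| = √(2465 - 752·√(2))  (≈ 37.4368)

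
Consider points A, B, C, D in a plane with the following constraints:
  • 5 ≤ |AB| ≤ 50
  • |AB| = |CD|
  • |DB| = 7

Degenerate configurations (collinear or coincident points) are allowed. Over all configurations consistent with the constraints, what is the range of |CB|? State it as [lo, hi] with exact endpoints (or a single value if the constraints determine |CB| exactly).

|AB| ∈ [5, 50]
|BD| ∈ {7}
|CD| ∈ [5, 50]
|AD| ∈ [0, 57]
|BC| ∈ [0, 57]
|AC| ∈ [0, 107]

|CB| ∈ [0, 57]  (≈ [0.0000, 57.0000])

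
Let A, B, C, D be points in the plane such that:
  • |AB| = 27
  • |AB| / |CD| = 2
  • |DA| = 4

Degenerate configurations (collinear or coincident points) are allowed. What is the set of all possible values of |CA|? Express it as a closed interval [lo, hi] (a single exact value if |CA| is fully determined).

|AB| ∈ {27}
|AD| ∈ {4}
|CD| ∈ {27/2}
|BD| ∈ [23, 31]
|AC| ∈ [19/2, 35/2]
|BC| ∈ [19/2, 89/2]

|CA| ∈ [19/2, 35/2]  (≈ [9.5000, 17.5000])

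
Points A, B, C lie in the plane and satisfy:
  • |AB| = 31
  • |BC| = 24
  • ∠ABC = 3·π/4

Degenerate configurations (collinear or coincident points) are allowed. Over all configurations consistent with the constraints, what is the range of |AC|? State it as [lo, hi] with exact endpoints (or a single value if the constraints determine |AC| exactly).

|AB| ∈ {31}
|BC| ∈ {24}
|AC| ∈ {√(744·√(2) + 1537)}

|AC| = √(744·√(2) + 1537)  (≈ 50.8839)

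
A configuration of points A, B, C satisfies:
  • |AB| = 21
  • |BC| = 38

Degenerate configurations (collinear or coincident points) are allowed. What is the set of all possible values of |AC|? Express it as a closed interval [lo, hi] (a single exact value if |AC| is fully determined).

|AC| ∈ [17, 59]  (≈ [17.0000, 59.0000])

|AB| ∈ {21}
|BC| ∈ {38}
|AC| ∈ [17, 59]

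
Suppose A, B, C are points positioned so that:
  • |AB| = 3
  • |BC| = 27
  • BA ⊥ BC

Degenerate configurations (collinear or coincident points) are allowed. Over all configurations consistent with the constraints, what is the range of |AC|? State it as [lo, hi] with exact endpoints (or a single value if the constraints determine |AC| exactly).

|AB| ∈ {3}
|BC| ∈ {27}
|AC| ∈ {3·√(82)}

|AC| = 3·√(82)  (≈ 27.1662)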